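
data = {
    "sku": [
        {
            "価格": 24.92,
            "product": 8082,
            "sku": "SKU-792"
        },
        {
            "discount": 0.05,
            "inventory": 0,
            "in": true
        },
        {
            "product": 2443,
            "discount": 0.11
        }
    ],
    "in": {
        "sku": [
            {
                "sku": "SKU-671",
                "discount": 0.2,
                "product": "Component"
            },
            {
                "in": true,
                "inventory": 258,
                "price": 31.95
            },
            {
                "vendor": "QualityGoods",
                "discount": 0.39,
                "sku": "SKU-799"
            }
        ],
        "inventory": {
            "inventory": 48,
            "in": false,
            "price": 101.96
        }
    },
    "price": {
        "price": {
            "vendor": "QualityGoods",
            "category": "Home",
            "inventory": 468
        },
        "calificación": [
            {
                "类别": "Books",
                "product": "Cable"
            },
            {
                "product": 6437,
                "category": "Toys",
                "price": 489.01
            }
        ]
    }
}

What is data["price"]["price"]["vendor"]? "QualityGoods"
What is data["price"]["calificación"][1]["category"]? "Toys"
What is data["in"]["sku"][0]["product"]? "Component"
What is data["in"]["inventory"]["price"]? 101.96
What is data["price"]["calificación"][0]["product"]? "Cable"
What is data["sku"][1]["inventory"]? 0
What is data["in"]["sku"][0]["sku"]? "SKU-671"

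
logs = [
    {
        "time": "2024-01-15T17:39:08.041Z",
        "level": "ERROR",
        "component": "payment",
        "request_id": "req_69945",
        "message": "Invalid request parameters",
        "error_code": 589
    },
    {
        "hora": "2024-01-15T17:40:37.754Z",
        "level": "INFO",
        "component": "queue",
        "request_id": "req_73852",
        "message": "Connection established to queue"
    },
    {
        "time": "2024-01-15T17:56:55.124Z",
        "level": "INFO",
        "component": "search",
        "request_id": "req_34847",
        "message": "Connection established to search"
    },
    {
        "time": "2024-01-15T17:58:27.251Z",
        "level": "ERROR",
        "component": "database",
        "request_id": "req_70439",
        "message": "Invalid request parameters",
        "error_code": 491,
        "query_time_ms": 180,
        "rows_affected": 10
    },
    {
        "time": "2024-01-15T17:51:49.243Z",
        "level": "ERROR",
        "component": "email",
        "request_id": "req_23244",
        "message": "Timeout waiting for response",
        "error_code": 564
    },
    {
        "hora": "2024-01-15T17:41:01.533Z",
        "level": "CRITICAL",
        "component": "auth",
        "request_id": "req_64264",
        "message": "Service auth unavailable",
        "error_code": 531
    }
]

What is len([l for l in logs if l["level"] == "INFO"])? 2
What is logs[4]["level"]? "ERROR"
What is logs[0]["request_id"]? "req_69945"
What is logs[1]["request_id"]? "req_73852"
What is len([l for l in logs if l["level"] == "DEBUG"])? 0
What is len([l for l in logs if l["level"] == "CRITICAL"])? 1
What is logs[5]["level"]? "CRITICAL"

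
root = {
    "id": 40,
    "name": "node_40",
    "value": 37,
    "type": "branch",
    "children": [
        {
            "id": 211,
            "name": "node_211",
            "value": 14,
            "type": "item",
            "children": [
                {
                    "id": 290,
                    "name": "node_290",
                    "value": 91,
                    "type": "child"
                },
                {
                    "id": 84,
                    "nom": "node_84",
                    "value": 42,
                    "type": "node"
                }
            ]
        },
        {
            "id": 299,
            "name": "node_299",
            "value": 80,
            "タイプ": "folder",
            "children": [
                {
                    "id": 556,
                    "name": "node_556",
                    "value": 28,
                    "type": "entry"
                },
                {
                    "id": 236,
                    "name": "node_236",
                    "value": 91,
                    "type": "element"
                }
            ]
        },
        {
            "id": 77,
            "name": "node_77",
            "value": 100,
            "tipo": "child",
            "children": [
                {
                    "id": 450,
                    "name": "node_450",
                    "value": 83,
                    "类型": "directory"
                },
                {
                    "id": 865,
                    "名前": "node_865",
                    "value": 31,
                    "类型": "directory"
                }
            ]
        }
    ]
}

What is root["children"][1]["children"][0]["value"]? 28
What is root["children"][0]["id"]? 211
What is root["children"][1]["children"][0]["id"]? 556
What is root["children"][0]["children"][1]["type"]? "node"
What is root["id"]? 40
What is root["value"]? 37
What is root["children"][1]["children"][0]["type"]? "entry"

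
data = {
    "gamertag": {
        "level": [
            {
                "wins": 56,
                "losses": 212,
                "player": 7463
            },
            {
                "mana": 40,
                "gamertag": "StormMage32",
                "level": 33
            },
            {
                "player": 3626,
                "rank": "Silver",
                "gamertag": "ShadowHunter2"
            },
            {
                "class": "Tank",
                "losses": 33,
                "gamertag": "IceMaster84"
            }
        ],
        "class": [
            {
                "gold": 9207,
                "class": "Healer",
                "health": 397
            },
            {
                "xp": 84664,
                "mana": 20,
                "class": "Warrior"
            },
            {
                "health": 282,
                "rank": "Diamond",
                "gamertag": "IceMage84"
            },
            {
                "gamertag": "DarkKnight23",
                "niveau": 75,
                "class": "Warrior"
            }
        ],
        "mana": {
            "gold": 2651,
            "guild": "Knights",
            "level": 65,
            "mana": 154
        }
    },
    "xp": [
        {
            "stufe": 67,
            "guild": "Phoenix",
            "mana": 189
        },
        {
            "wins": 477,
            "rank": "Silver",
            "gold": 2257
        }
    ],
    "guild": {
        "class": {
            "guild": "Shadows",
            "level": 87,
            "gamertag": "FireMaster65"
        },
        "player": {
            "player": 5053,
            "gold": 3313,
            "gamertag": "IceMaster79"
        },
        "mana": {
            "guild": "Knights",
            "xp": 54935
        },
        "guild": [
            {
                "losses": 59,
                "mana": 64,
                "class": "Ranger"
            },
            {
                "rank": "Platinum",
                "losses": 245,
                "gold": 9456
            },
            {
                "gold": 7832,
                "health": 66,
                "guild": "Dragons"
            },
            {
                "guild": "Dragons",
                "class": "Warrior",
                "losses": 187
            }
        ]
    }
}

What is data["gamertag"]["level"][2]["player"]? 3626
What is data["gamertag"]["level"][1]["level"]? 33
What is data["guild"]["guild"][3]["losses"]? 187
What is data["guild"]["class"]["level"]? 87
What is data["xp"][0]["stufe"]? 67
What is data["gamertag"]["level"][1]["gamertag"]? "StormMage32"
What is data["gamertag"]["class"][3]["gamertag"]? "DarkKnight23"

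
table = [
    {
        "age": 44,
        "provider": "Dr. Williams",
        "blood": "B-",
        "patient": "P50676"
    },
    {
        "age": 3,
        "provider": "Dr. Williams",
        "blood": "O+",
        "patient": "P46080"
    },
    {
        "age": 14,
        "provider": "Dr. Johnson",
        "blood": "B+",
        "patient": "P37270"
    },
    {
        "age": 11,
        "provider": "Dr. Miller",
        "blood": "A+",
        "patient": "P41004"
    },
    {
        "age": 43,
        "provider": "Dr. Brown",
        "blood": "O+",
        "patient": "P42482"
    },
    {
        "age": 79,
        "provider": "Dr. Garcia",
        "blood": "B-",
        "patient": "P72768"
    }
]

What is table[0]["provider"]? "Dr. Williams"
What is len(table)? 6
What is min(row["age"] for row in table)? 3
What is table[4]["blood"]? "O+"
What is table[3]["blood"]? "A+"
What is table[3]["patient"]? "P41004"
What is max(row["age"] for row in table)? 79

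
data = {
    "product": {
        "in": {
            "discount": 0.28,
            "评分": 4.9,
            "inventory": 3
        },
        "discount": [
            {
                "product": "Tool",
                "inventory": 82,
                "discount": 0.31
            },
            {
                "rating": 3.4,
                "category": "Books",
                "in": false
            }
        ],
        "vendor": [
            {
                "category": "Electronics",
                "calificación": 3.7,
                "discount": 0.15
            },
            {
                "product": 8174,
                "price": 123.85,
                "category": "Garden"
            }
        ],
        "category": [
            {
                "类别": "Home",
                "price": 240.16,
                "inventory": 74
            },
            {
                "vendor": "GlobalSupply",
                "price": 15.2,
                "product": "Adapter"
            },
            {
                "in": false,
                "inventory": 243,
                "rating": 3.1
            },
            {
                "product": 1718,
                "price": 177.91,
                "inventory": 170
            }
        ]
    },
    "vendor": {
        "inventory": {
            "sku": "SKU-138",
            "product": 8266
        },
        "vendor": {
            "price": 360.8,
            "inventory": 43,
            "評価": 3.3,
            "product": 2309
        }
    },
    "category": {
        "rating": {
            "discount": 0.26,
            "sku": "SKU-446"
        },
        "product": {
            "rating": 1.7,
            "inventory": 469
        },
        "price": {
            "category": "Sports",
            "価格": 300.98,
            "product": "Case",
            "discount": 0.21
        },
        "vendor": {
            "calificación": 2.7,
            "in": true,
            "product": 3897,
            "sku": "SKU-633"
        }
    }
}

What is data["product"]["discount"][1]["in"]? False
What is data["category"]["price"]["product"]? "Case"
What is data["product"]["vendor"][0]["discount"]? 0.15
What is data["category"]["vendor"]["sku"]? "SKU-633"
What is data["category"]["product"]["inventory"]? 469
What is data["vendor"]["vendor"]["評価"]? 3.3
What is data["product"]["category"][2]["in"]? False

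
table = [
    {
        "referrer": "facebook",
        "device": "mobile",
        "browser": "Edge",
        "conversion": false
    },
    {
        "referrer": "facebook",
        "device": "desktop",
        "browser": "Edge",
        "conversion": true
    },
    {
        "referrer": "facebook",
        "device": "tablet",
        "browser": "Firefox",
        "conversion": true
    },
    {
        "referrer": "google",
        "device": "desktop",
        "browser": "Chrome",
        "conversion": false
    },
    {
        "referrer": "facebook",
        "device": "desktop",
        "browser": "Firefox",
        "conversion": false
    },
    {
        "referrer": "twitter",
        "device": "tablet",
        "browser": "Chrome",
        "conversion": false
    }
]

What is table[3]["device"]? "desktop"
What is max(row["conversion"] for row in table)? True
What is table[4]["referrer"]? "facebook"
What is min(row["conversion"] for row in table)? False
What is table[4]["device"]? "desktop"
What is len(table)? 6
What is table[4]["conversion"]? False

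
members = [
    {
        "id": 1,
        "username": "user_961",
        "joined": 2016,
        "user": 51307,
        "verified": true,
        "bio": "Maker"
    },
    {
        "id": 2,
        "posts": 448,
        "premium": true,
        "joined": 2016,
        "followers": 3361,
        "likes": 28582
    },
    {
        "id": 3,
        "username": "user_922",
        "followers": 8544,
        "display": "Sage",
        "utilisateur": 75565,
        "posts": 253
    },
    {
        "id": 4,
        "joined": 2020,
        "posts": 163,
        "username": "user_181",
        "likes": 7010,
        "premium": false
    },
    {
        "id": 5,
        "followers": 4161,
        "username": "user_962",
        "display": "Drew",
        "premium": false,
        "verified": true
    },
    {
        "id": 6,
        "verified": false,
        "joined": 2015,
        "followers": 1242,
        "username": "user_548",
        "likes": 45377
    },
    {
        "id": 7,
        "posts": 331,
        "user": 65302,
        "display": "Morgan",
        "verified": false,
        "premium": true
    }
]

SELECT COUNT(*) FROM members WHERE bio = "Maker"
1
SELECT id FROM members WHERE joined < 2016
[6]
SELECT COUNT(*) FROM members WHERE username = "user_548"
1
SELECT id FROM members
[1, 2, 3, 4, 5, 6, 7]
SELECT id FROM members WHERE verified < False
[]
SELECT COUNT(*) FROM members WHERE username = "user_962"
1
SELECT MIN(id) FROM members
1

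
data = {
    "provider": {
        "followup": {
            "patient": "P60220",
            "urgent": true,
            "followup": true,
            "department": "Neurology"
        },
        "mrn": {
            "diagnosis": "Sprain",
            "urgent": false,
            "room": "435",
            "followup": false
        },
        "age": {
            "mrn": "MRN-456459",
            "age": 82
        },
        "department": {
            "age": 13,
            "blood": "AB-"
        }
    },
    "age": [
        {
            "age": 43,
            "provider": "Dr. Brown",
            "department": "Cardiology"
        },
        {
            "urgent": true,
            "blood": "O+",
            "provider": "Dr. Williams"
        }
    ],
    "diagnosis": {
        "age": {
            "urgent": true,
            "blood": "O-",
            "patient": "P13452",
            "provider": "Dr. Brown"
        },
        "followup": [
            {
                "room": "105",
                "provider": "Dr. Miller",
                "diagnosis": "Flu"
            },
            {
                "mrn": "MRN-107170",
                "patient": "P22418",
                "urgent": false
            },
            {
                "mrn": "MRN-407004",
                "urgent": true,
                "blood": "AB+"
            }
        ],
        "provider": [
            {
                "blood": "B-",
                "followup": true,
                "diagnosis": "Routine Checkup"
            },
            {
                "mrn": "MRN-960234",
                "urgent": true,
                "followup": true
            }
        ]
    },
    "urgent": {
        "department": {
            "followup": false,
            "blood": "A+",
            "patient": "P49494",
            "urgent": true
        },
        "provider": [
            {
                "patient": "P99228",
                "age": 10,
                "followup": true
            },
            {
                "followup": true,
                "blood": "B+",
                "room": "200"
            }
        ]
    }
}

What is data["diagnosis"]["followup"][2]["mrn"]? "MRN-407004"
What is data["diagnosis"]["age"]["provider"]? "Dr. Brown"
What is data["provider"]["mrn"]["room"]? "435"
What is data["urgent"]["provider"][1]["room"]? "200"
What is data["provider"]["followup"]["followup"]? True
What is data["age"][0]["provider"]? "Dr. Brown"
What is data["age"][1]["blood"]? "O+"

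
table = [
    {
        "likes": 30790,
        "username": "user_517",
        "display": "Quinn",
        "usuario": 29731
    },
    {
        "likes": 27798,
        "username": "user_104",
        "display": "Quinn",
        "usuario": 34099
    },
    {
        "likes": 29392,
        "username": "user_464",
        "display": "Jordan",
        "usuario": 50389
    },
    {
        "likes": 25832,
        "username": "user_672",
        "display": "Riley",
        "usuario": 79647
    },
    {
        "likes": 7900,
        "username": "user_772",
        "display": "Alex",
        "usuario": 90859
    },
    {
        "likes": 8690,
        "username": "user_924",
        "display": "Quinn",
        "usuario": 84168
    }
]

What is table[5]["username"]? "user_924"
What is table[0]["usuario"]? 29731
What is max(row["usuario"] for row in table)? 90859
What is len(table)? 6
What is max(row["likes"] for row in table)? 30790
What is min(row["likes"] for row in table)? 7900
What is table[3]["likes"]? 25832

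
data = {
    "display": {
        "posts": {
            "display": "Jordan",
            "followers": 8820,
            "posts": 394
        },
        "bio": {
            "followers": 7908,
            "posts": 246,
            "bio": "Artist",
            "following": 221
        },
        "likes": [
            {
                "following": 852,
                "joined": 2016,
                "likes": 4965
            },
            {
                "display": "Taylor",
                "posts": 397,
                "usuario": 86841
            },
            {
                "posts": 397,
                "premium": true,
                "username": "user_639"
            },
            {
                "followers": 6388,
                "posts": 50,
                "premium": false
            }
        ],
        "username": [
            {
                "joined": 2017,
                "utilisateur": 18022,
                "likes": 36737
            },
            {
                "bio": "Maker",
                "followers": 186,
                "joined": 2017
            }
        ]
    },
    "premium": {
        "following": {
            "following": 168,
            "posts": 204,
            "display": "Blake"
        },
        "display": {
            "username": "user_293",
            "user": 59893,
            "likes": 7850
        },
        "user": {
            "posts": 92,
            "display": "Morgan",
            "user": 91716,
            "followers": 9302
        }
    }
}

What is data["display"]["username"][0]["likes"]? 36737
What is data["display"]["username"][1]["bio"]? "Maker"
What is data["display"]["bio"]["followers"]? 7908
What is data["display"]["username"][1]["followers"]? 186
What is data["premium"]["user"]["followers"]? 9302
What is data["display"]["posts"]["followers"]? 8820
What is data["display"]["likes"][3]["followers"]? 6388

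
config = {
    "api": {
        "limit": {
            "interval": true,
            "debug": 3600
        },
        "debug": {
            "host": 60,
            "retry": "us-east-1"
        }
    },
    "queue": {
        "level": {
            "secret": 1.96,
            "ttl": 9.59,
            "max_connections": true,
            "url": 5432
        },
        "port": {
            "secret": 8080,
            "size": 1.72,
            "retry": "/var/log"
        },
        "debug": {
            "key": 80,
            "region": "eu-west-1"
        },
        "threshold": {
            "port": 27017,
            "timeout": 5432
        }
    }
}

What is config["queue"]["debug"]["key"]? 80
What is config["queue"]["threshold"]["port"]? 27017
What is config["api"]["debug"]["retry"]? "us-east-1"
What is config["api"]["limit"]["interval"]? True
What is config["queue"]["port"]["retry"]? "/var/log"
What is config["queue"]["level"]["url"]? 5432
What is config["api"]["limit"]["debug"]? 3600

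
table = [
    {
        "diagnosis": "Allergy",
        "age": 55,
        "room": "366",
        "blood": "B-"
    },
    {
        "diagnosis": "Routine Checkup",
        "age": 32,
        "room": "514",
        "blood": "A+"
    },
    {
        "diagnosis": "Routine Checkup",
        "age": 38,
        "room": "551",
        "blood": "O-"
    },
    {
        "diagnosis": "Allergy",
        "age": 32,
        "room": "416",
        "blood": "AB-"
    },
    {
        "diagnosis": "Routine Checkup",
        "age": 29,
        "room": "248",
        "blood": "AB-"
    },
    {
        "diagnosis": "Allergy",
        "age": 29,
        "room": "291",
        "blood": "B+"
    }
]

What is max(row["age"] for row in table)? 55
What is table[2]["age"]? 38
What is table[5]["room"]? "291"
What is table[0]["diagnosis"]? "Allergy"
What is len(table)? 6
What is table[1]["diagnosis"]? "Routine Checkup"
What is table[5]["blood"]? "B+"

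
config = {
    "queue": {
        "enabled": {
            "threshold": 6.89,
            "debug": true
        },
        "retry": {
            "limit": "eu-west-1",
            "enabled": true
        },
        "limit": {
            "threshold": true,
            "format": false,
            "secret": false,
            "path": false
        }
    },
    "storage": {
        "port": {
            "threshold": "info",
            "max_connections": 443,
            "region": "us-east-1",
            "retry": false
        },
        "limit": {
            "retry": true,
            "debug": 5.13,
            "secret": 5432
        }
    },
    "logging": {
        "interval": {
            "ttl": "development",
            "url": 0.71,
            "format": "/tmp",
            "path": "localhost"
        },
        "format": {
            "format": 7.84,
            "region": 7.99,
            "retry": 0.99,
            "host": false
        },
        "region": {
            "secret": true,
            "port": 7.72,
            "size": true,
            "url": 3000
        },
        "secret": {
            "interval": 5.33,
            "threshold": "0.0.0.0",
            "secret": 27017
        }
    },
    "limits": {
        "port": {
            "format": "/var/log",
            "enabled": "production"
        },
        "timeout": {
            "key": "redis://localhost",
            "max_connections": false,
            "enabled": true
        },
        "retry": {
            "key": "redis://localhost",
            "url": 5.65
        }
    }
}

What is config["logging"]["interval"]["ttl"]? "development"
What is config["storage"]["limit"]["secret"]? 5432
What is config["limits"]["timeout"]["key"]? "redis://localhost"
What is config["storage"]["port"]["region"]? "us-east-1"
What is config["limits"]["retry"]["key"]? "redis://localhost"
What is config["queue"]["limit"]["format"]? False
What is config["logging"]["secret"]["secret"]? 27017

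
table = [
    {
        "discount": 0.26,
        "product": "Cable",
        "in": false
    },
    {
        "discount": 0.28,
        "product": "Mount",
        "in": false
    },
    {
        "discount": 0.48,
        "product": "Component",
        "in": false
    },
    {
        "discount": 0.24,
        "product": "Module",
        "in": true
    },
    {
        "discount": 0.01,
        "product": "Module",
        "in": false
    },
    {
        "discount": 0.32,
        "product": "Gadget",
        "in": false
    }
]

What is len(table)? 6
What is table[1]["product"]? "Mount"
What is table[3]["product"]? "Module"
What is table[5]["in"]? False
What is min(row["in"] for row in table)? False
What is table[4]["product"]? "Module"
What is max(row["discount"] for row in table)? 0.48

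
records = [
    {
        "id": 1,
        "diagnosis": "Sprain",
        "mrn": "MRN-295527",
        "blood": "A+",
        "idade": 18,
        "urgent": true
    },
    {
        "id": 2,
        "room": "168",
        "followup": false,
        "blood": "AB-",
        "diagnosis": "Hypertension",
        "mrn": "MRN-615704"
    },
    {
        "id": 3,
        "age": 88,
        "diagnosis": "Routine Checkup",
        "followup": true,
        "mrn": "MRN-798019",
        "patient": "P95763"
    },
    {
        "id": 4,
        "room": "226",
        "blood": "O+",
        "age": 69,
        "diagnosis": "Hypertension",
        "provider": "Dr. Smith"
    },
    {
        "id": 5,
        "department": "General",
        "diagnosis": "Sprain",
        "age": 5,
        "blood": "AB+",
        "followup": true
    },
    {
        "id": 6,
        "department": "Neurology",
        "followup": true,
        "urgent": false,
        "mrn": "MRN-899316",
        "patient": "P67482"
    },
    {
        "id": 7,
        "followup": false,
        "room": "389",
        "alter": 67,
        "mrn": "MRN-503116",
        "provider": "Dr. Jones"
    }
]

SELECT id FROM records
[1, 2, 3, 4, 5, 6, 7]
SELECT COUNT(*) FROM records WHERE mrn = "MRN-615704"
1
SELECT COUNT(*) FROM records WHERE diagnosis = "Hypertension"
2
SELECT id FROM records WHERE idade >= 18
[1]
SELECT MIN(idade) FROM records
18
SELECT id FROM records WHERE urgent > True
[]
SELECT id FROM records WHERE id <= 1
[1]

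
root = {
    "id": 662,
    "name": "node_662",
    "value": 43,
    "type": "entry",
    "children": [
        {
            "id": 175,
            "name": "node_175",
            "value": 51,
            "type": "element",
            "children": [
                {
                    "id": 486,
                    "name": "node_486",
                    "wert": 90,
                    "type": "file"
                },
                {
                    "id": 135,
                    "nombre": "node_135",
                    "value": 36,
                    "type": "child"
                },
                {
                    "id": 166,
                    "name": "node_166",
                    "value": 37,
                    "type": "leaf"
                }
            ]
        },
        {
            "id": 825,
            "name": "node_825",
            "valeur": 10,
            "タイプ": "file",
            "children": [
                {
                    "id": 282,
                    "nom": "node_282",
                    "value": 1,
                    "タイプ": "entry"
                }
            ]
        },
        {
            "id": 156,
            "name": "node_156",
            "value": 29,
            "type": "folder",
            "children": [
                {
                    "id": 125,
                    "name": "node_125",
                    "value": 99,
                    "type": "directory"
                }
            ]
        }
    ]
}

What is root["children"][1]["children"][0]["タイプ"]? "entry"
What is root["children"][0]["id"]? 175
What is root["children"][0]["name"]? "node_175"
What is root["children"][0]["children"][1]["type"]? "child"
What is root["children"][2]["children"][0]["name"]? "node_125"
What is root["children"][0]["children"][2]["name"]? "node_166"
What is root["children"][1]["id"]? 825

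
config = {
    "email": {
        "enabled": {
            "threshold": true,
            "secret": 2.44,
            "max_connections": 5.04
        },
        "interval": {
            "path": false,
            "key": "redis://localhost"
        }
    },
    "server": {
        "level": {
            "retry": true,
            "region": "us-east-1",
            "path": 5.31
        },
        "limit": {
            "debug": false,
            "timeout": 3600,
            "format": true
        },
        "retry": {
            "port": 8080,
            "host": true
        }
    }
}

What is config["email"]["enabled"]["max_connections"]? 5.04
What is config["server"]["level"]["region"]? "us-east-1"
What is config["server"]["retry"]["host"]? True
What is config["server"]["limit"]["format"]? True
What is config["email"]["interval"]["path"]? False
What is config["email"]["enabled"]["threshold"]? True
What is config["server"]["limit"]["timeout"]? 3600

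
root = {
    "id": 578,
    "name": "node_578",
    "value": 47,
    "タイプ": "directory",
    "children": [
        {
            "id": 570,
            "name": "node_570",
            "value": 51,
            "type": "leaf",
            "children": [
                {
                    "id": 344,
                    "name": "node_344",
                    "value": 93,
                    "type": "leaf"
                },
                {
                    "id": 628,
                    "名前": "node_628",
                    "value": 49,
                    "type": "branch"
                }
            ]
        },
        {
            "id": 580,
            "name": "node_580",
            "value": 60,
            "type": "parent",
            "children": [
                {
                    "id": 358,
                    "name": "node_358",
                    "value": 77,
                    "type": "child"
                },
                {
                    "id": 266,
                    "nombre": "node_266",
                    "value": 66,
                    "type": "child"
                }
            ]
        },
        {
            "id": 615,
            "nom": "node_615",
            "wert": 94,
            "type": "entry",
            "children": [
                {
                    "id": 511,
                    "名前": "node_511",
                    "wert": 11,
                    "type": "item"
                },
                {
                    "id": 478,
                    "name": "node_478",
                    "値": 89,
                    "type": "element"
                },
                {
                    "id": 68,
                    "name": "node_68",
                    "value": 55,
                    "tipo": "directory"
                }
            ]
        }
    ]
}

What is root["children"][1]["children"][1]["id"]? 266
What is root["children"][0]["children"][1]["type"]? "branch"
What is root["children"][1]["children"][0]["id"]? 358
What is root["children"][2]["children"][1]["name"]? "node_478"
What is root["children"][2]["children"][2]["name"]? "node_68"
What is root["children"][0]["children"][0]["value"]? 93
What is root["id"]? 578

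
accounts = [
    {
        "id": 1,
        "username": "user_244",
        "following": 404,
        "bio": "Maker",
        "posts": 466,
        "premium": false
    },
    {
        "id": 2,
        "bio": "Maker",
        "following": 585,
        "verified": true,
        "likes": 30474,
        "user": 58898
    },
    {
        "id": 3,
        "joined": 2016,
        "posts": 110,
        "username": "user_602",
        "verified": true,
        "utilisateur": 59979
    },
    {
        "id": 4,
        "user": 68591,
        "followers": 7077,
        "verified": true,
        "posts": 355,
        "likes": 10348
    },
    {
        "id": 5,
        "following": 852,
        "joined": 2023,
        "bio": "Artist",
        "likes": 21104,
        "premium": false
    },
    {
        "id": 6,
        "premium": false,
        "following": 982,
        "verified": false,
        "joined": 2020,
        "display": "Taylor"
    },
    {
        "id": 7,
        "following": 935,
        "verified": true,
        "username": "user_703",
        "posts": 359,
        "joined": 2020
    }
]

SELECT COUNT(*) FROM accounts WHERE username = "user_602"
1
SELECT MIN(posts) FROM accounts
110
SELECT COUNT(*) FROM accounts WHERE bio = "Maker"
2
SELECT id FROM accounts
[1, 2, 3, 4, 5, 6, 7]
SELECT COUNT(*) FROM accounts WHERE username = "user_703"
1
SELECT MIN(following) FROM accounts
404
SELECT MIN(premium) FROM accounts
False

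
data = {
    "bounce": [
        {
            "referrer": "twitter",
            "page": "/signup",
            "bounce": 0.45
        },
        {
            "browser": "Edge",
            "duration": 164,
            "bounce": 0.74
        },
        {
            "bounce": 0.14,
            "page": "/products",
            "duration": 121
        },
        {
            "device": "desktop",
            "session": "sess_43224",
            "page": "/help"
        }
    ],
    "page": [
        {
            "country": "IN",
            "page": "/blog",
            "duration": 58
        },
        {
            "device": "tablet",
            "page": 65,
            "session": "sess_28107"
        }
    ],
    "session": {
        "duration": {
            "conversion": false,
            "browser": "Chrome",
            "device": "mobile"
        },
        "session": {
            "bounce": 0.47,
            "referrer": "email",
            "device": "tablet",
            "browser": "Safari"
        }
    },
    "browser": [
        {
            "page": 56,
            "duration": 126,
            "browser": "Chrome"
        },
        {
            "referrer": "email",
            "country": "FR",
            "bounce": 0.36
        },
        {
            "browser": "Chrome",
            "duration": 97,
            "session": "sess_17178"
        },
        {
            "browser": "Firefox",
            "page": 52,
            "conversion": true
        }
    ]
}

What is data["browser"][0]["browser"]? "Chrome"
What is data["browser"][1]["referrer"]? "email"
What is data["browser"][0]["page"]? 56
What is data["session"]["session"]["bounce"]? 0.47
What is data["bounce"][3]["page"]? "/help"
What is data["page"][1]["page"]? 65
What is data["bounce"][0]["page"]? "/signup"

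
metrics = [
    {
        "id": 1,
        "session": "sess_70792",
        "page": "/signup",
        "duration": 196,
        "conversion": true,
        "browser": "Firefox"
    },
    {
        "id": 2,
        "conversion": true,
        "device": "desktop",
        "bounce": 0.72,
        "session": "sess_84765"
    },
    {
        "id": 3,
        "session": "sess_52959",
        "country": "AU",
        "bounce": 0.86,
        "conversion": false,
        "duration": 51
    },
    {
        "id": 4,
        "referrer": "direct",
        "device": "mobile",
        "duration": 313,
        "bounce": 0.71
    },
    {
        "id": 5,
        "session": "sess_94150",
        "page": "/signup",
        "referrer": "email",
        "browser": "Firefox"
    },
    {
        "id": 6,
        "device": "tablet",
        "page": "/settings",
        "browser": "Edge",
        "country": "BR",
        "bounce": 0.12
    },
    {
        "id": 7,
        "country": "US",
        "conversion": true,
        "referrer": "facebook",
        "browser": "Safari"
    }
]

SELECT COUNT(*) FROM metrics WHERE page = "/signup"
2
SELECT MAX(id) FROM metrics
7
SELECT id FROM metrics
[1, 2, 3, 4, 5, 6, 7]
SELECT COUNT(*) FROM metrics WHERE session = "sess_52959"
1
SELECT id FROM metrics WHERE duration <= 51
[3]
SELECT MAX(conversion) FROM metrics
True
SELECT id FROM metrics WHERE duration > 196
[4]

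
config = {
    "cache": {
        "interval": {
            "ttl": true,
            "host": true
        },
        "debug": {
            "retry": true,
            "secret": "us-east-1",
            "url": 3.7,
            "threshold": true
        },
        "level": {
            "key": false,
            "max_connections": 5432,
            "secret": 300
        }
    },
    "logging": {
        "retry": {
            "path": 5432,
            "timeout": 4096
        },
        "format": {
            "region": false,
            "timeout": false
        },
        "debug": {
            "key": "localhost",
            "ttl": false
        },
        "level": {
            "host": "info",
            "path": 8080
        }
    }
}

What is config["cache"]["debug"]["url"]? 3.7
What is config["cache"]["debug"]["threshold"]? True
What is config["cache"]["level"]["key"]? False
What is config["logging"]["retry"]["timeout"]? 4096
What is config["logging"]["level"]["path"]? 8080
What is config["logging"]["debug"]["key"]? "localhost"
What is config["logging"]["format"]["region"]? False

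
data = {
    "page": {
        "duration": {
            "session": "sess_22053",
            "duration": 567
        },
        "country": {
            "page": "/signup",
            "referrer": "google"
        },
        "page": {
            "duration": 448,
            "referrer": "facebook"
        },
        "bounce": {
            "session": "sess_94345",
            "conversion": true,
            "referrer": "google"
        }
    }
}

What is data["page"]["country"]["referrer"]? "google"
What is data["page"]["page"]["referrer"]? "facebook"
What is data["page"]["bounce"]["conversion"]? True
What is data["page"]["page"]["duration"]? 448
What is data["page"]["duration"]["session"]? "sess_22053"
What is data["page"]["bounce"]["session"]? "sess_94345"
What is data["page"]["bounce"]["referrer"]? "google"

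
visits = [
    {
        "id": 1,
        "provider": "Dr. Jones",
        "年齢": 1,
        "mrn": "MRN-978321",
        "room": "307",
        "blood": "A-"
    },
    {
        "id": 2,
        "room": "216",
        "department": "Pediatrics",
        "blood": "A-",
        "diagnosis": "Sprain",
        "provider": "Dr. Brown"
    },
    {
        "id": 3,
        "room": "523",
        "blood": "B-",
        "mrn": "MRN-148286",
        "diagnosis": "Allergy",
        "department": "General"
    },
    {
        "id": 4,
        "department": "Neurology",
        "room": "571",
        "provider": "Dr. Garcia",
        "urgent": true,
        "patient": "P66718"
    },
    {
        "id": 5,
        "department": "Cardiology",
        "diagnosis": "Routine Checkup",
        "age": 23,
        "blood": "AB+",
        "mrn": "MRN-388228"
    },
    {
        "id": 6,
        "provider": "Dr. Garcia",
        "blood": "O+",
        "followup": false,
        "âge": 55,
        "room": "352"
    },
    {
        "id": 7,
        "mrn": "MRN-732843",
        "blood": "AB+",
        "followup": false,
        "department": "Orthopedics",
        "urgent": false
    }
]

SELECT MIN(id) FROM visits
1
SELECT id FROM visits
[1, 2, 3, 4, 5, 6, 7]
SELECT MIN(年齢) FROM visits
1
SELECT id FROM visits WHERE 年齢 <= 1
[1]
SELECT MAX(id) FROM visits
7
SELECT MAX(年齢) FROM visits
1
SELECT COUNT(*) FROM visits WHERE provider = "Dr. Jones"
1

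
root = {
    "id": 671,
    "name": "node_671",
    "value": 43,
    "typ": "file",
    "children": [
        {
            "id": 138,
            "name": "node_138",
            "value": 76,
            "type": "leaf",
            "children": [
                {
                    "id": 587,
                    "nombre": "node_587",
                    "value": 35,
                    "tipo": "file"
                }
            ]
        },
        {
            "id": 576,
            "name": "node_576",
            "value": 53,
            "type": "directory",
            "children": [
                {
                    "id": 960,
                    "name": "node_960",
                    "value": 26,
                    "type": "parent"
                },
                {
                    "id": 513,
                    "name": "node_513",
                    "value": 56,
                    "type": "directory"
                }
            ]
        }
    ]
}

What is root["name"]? "node_671"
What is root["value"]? 43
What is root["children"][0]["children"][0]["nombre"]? "node_587"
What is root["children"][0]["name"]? "node_138"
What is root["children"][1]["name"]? "node_576"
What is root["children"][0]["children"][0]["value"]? 35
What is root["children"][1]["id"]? 576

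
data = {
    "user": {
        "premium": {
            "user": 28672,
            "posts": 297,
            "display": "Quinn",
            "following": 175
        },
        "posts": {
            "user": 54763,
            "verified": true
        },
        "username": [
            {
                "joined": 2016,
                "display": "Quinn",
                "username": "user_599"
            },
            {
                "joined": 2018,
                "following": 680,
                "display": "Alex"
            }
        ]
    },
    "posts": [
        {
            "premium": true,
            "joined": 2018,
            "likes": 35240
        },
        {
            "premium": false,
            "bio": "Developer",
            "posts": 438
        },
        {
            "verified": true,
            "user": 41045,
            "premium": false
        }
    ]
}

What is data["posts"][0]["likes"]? 35240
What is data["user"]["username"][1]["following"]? 680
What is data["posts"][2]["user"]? 41045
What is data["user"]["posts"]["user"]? 54763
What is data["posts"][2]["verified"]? True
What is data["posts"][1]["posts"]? 438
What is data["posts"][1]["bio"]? "Developer"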